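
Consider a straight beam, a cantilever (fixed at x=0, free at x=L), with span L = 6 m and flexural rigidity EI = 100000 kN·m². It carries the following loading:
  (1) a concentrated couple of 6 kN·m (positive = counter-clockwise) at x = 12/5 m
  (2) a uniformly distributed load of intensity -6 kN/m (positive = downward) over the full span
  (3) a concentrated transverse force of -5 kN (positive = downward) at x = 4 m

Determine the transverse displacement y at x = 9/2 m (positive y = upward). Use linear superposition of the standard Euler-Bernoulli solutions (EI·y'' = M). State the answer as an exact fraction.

Load 1 — applied couple M₀=6 kN·m at a=12/5 m (b=L-a=18/5):
  y_1 = M₀a(2x-a)/(2EI)  [x>a] = 6·(12/5)·(2·(9/2)-(12/5))/(2·100000) = 297/625000 m
Load 2 — uniform load w=-6 kN/m over full span:
  y_2 = -wx²(x²-4Lx+6L²)/(24EI) = -(-6)·(9/2)²·((9/2)²-4·6·(9/2)+6·6²)/(24·100000) = 41553/6400000 m
Load 3 — point force P=-5 kN at a=4 m (b=L-a=2):
  y_3 = -Pa²(3x-a)/(6EI)  [x>a] = -(-5)·4²·(3·(9/2)-4)/(6·100000) = 19/15000 m
Superposition: y = Σ y_i = 3952571/480000000 m ≈ 0.008235 m

y(9/2) = 3952571/480000000 m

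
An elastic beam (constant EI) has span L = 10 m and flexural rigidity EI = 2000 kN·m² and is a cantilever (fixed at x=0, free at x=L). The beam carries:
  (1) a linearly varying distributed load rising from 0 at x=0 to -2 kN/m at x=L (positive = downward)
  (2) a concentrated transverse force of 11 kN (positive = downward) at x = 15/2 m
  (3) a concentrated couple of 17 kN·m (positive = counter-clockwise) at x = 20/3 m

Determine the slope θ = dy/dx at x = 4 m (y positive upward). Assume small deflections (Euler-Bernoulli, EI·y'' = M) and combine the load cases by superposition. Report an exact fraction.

θ(4) = 37/5000 rad

Load 1 — triangular load w₀=-2 kN/m (0→w₀ over full span):
  θ_1 = (w₀Lx²/4-w₀L²x/3-w₀x⁴/(24L))/EI = ((-2)·10·4²/4-(-2)·10²·4/3-(-2)·4⁴/(24·10))/2000 = 59/625 rad
Load 2 — point force P=11 kN at a=15/2 m (b=L-a=5/2):
  θ_2 = -Px(2a-x)/(2EI)  [x≤a] = -11·4·(2·(15/2)-4)/(2·2000) = -121/1000 rad
Load 3 — applied couple M₀=17 kN·m at a=20/3 m (b=L-a=10/3):
  θ_3 = M₀x/EI  [x≤a] = 17·4/2000 = 17/500 rad
Superposition: θ = Σ θ_i = 37/5000 rad ≈ 0.007400 rad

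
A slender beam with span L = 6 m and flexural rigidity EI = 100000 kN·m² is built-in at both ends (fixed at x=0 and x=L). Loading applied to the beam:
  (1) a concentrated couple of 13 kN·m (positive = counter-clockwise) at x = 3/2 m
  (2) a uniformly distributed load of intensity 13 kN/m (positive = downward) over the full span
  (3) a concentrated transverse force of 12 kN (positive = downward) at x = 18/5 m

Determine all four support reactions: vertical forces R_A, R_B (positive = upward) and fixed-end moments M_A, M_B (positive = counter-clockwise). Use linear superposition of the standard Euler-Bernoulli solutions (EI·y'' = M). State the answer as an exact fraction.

Load 1 — applied couple M₀=13 kN·m at a=3/2 m (b=L-a=9/2):
  R_A = 6M₀ab/L³ = 6·13·(3/2)·(9/2)/6³ = 39/16 kN
  M_A = M₀b(2a-b)/L² = 13·(9/2)·(2·(3/2)-(9/2))/6² = -39/16 kN·m
  R_B = -6M₀ab/L³ = -6·13·(3/2)·(9/2)/6³ = -39/16 kN
  M_B = M₀a(2b-a)/L² = 13·(3/2)·(2·(9/2)-(3/2))/6² = 65/16 kN·m
Load 2 — uniform load w=13 kN/m over full span:
  R_A = wL/2 = 13·6/2 = 39 kN
  M_A = wL²/12 = 13·6²/12 = 39 kN·m
  R_B = wL/2 = 13·6/2 = 39 kN
  M_B = -wL²/12 = -13·6²/12 = -39 kN·m
Load 3 — point force P=12 kN at a=18/5 m (b=L-a=12/5):
  R_A = Pb²(3a+b)/L³ = 12·(12/5)²·(3·(18/5)+(12/5))/6³ = 528/125 kN
  M_A = Pab²/L² = 12·(18/5)·(12/5)²/6² = 864/125 kN·m
  R_B = Pa²(a+3b)/L³ = 12·(18/5)²·((18/5)+3·(12/5))/6³ = 972/125 kN
  M_B = -Pa²b/L² = -12·(18/5)²·(12/5)/6² = -1296/125 kN·m
Superposition: R_A = 91323/2000 kN, M_A = 86949/2000 kN·m, R_B = 88677/2000 kN, M_B = -90611/2000 kN·m

R_A = 91323/2000 kN, M_A = 86949/2000 kN·m, R_B = 88677/2000 kN, M_B = -90611/2000 kN·m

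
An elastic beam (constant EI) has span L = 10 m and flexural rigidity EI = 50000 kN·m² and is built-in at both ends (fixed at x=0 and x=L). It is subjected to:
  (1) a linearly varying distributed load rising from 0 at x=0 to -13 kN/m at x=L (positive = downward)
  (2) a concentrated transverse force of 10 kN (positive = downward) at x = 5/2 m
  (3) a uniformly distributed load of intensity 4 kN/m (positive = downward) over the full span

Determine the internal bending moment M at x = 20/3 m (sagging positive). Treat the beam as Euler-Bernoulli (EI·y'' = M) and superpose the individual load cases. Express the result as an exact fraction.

M(20/3) = -14045/1296 kN·m

Load 1 — triangular load w₀=-13 kN/m (0→w₀ over full span):
  M_1 = 3w₀Lx/20 - w₀L²/30 - w₀x³/(6L) = 3·(-13)·10·(20/3)/20 - (-13)·10²/30 - (-13)·(20/3)³/(6·10) = -1820/81 kN·m
Load 2 — point force P=10 kN at a=5/2 m (b=L-a=15/2):
  M_2 = Pa²(a+3b)(L-x)/L³ - Pa²b/L²  [x>a] = 10·(5/2)²·((5/2)+3·(15/2))·(10-(20/3))/10³ - 10·(5/2)²·(15/2)/10² = 25/48 kN·m
Load 3 — uniform load w=4 kN/m over full span:
  M_3 = wLx/2 - wL²/12 - wx²/2 = 4·10·(20/3)/2 - 4·10²/12 - 4·(20/3)²/2 = 100/9 kN·m
Superposition: M = Σ M_i = -14045/1296 kN·m ≈ -10.837191 kN·m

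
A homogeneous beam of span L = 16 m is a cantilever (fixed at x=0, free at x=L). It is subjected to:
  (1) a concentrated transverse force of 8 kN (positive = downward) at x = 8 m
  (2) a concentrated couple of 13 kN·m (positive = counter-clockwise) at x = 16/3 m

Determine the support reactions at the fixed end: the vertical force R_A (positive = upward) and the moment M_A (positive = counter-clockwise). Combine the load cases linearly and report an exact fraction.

Load 1 — point force P=8 kN at a=8 m (b=L-a=8):
  R_A = P = 8 kN
  M_A = Pa = 8·8 = 64 kN·m
Load 2 — applied couple M₀=13 kN·m at a=16/3 m (b=L-a=32/3):
  R_A = 0 kN
  M_A = -M₀ = -13 kN·m
Superposition: R_A = 8 kN, M_A = 51 kN·m

R_A = 8 kN, M_A = 51 kN·m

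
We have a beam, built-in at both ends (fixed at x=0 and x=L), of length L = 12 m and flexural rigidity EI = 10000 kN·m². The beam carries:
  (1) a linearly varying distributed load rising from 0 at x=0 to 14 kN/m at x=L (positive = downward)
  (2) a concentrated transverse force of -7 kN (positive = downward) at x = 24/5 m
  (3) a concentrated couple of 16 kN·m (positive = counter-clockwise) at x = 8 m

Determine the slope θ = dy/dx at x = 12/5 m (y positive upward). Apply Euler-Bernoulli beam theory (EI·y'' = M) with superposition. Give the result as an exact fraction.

θ(12/5) = -32043/3906250 rad

Load 1 — triangular load w₀=14 kN/m (0→w₀ over full span):
  θ_1 = -w₀(2x(L-x)(L-2x)(x+2L)+x²(L-x)²)/(120LEI) = -14·(2·(12/5)·(12-(12/5))·(12-2·(12/5))·((12/5)+2·12)+(12/5)²·(12-(12/5))²)/(120·12·10000) = -3528/390625 rad
Load 2 — point force P=-7 kN at a=24/5 m (b=L-a=36/5):
  θ_2 = -Pb²x(2aL-(3a+b)x)/(2L³EI)  [x≤a] = -(-7)·(36/5)²·(12/5)·(2·(24/5)·12-(3·(24/5)+(36/5))·(12/5))/(2·12³·10000) = 6237/3906250 rad
Load 3 — applied couple M₀=16 kN·m at a=8 m (b=L-a=4):
  θ_3 = (R_Ax²/2 - M_Ax)/EI  [x≤a] with R_A=16/9, M_A=16/3 = ((16/9)·(12/5)²/2 - (16/3)·(12/5))/10000 = -12/15625 rad
Superposition: θ = Σ θ_i = -32043/3906250 rad ≈ -0.008203 rad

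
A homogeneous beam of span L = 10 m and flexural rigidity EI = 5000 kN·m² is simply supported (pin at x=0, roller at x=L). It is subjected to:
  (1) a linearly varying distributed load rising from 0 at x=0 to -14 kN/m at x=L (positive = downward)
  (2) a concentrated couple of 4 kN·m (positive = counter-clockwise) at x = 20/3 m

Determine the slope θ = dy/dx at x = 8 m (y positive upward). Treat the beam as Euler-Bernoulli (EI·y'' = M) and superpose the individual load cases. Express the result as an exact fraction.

θ(8) = -5231/112500 rad

Load 1 — triangular load w₀=-14 kN/m (0→w₀ over full span):
  θ_1 = -w₀(7L⁴-30L²x²+15x⁴)/(360LEI) = -(-14)·(7·10⁴-30·10²·8²+15·8⁴)/(360·10·5000) = -5299/112500 rad
Load 2 — applied couple M₀=4 kN·m at a=20/3 m (b=L-a=10/3):
  θ_2 = (M₀x²/(2L)-M₀(x-a)+C₁)/EI  [x>a] with C₁=M₀(3b²-L²)/(6L)=-40/9 = (4·8²/(2·10)-4·(8-(20/3))+(-40/9))/5000 = 17/28125 rad
Superposition: θ = Σ θ_i = -5231/112500 rad ≈ -0.046498 rad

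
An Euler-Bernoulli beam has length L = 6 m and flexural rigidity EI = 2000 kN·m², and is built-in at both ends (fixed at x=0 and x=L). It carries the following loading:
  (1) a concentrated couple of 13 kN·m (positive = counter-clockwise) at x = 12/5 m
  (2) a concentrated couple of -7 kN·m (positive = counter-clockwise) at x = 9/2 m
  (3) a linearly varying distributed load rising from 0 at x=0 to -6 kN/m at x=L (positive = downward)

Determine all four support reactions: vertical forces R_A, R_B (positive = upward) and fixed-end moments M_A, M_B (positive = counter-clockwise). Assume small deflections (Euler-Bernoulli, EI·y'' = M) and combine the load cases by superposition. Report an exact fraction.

Load 1 — applied couple M₀=13 kN·m at a=12/5 m (b=L-a=18/5):
  R_A = 6M₀ab/L³ = 6·13·(12/5)·(18/5)/6³ = 78/25 kN
  M_A = M₀b(2a-b)/L² = 13·(18/5)·(2·(12/5)-(18/5))/6² = 39/25 kN·m
  R_B = -6M₀ab/L³ = -6·13·(12/5)·(18/5)/6³ = -78/25 kN
  M_B = M₀a(2b-a)/L² = 13·(12/5)·(2·(18/5)-(12/5))/6² = 104/25 kN·m
Load 2 — applied couple M₀=-7 kN·m at a=9/2 m (b=L-a=3/2):
  R_A = 6M₀ab/L³ = 6·(-7)·(9/2)·(3/2)/6³ = -21/16 kN
  M_A = M₀b(2a-b)/L² = (-7)·(3/2)·(2·(9/2)-(3/2))/6² = -35/16 kN·m
  R_B = -6M₀ab/L³ = -6·(-7)·(9/2)·(3/2)/6³ = 21/16 kN
  M_B = M₀a(2b-a)/L² = (-7)·(9/2)·(2·(3/2)-(9/2))/6² = 21/16 kN·m
Load 3 — triangular load w₀=-6 kN/m (0→w₀ over full span):
  R_A = 3w₀L/20 = 3·(-6)·6/20 = -27/5 kN
  M_A = w₀L²/30 = (-6)·6²/30 = -36/5 kN·m
  R_B = 7w₀L/20 = 7·(-6)·6/20 = -63/5 kN
  M_B = -w₀L²/20 = -(-6)·6²/20 = 54/5 kN·m
Superposition: R_A = -1437/400 kN, M_A = -3131/400 kN·m, R_B = -5763/400 kN, M_B = 6509/400 kN·m

R_A = -1437/400 kN, M_A = -3131/400 kN·m, R_B = -5763/400 kN, M_B = 6509/400 kN·m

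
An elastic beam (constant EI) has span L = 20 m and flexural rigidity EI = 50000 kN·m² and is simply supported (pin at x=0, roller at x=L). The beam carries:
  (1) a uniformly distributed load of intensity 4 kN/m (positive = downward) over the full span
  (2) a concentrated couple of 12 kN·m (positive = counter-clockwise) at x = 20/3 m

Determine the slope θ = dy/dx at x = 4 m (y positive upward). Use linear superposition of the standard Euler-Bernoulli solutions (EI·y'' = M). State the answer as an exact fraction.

Load 1 — uniform load w=4 kN/m over full span:
  θ_1 = -w(L³-6Lx²+4x³)/(24EI) = -4·(20³-6·20·4²+4·4³)/(24·50000) = -66/3125 rad
Load 2 — applied couple M₀=12 kN·m at a=20/3 m (b=L-a=40/3):
  θ_2 = (M₀x²/(2L)+C₁)/EI  [x≤a] with C₁=M₀(3b²-L²)/(6L)=40/3 = (12·4²/(2·20)+(40/3))/50000 = 17/46875 rad
Superposition: θ = Σ θ_i = -973/46875 rad ≈ -0.020757 rad

θ(4) = -973/46875 rad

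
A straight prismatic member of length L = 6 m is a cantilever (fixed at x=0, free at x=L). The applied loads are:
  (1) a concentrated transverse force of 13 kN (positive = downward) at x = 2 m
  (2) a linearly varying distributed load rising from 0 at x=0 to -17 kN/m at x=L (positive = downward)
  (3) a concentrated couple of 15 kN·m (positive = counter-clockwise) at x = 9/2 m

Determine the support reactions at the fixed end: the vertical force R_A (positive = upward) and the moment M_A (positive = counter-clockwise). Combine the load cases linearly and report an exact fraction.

R_A = -38 kN, M_A = -193 kN·m

Load 1 — point force P=13 kN at a=2 m (b=L-a=4):
  R_A = P = 13 kN
  M_A = Pa = 13·2 = 26 kN·m
Load 2 — triangular load w₀=-17 kN/m (0→w₀ over full span):
  R_A = w₀L/2 = (-17)·6/2 = -51 kN
  M_A = w₀L²/3 = (-17)·6²/3 = -204 kN·m
Load 3 — applied couple M₀=15 kN·m at a=9/2 m (b=L-a=3/2):
  R_A = 0 kN
  M_A = -M₀ = -15 kN·m
Superposition: R_A = -38 kN, M_A = -193 kN·m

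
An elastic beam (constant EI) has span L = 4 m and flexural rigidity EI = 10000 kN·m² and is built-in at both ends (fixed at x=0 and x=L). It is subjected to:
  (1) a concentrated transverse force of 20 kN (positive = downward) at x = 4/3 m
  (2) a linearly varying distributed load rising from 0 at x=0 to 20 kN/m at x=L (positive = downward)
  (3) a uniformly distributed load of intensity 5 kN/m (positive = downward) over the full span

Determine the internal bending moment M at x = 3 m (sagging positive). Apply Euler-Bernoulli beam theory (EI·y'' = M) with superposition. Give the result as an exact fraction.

M(3) = 79/27 kN·m

Load 1 — point force P=20 kN at a=4/3 m (b=L-a=8/3):
  M_1 = Pa²(a+3b)(L-x)/L³ - Pa²b/L²  [x>a] = 20·(4/3)²·((4/3)+3·(8/3))·(4-3)/4³ - 20·(4/3)²·(8/3)/4² = -20/27 kN·m
Load 2 — triangular load w₀=20 kN/m (0→w₀ over full span):
  M_2 = 3w₀Lx/20 - w₀L²/30 - w₀x³/(6L) = 3·20·4·3/20 - 20·4²/30 - 20·3³/(6·4) = 17/6 kN·m
Load 3 — uniform load w=5 kN/m over full span:
  M_3 = wLx/2 - wL²/12 - wx²/2 = 5·4·3/2 - 5·4²/12 - 5·3²/2 = 5/6 kN·m
Superposition: M = Σ M_i = 79/27 kN·m ≈ 2.925926 kN·m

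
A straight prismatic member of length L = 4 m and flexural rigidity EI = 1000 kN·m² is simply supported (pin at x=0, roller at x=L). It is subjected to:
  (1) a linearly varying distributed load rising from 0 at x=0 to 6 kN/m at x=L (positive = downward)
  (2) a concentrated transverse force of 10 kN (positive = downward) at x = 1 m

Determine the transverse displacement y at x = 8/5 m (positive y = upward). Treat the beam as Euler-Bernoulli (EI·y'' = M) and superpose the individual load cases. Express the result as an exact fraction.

Load 1 — triangular load w₀=6 kN/m (0→w₀ over full span):
  y_1 = -w₀x(7L⁴-10L²x²+3x⁴)/(360LEI) = -6·(8/5)·(7·4⁴-10·4²·(8/5)²+3·(8/5)⁴)/(360·4·1000) = -18256/1953125 m
Load 2 — point force P=10 kN at a=1 m (b=L-a=3):
  y_2 = -Pa(L-x)(2Lx-a²-x²)/(6LEI)  [x>a] = -10·1·(4-(8/5))·(2·4·(8/5)-1²-(8/5)²)/(6·4·1000) = -231/25000 m
Superposition: y = Σ y_i = -290423/15625000 m ≈ -0.018587 m

y(8/5) = -290423/15625000 m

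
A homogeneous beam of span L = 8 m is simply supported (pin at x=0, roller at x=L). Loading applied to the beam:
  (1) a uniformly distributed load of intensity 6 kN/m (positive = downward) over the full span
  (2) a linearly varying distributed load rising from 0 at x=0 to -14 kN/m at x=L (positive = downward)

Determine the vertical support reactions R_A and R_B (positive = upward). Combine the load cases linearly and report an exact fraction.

R_A = 16/3 kN, R_B = -40/3 kN

Load 1 — uniform load w=6 kN/m over full span:
  R_A = wL/2 = 6·8/2 = 24 kN
  R_B = wL/2 = 6·8/2 = 24 kN
Load 2 — triangular load w₀=-14 kN/m (0→w₀ over full span):
  R_A = w₀L/6 = (-14)·8/6 = -56/3 kN
  R_B = w₀L/3 = (-14)·8/3 = -112/3 kN
Superposition: R_A = 16/3 kN, R_B = -40/3 kN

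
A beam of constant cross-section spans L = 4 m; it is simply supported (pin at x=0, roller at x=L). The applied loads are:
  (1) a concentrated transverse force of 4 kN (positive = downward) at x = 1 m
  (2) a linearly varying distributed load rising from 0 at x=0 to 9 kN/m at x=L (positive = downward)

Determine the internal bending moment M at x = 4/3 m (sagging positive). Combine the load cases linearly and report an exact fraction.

Load 1 — point force P=4 kN at a=1 m (b=L-a=3):
  M_1 = Pa(L-x)/L  [x>a] = 4·1·(4-(4/3))/4 = 8/3 kN·m
Load 2 — triangular load w₀=9 kN/m (0→w₀ over full span):
  M_2 = w₀Lx/6 - w₀x³/(6L) = 9·4·(4/3)/6 - 9·(4/3)³/(6·4) = 64/9 kN·m
Superposition: M = Σ M_i = 88/9 kN·m ≈ 9.777778 kN·m

M(4/3) = 88/9 kN·m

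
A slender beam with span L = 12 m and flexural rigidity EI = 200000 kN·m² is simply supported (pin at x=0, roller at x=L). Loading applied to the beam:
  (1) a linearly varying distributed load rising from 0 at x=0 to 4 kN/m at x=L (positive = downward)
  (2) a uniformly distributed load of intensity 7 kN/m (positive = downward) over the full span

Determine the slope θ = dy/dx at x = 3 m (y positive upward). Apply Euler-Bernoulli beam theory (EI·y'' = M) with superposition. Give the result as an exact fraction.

θ(3) = -17841/8000000 rad

Load 1 — triangular load w₀=4 kN/m (0→w₀ over full span):
  θ_1 = -w₀(7L⁴-30L²x²+15x⁴)/(360LEI) = -4·(7·12⁴-30·12²·3²+15·3⁴)/(360·12·200000) = -3981/8000000 rad
Load 2 — uniform load w=7 kN/m over full span:
  θ_2 = -w(L³-6Lx²+4x³)/(24EI) = -7·(12³-6·12·3²+4·3³)/(24·200000) = -693/400000 rad
Superposition: θ = Σ θ_i = -17841/8000000 rad ≈ -0.002230 rad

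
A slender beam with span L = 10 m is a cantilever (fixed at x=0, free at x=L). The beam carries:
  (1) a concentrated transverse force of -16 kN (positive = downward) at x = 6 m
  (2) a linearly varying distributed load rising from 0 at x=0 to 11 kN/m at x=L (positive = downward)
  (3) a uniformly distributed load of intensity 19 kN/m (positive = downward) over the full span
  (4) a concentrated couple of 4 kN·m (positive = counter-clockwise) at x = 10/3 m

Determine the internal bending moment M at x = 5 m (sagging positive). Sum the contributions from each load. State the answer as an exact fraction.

M(5) = -4033/12 kN·m

Load 1 — point force P=-16 kN at a=6 m (b=L-a=4):
  M_1 = -P(a-x)  [x≤a] = -(-16)·(6-5) = 16 kN·m
Load 2 — triangular load w₀=11 kN/m (0→w₀ over full span):
  M_2 = w₀Lx/2 - w₀L²/3 - w₀x³/(6L) = 11·10·5/2 - 11·10²/3 - 11·5³/(6·10) = -1375/12 kN·m
Load 3 — uniform load w=19 kN/m over full span:
  M_3 = -w(L-x)²/2 = -19·(10-5)²/2 = -475/2 kN·m
Load 4 — applied couple M₀=4 kN·m at a=10/3 m (b=L-a=20/3):
  M_4 = 0  [x>a] = 0 kN·m
Superposition: M = Σ M_i = -4033/12 kN·m ≈ -336.083333 kN·m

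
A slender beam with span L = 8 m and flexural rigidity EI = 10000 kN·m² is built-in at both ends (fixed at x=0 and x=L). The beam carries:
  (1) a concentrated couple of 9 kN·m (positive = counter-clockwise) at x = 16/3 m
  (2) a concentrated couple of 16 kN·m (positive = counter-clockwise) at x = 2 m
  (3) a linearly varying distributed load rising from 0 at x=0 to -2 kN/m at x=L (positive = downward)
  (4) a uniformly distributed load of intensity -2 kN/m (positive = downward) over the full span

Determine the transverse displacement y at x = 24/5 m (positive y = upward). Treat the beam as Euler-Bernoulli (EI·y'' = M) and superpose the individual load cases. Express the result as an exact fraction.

Load 1 — applied couple M₀=9 kN·m at a=16/3 m (b=L-a=8/3):
  y_1 = (R_Ax³/6 - M_Ax²/2)/EI  [x≤a] with R_A=3/2, M_A=3 = ((3/2)·(24/5)³/6 - 3·(24/5)²/2)/10000 = -54/78125 m
Load 2 — applied couple M₀=16 kN·m at a=2 m (b=L-a=6):
  y_2 = (R_Ax³/6 - M_Ax²/2 - M₀(x-a)²/2)/EI  [x>a] with R_A=9/4, M_A=-3 = ((9/4)·(24/5)³/6 - (-3)·(24/5)²/2 - 16·((24/5)-2)²/2)/10000 = 104/78125 m
Load 3 — triangular load w₀=-2 kN/m (0→w₀ over full span):
  y_3 = -w₀x²(L-x)²(x+2L)/(120LEI) = -(-2)·(24/5)²·(8-(24/5))²·((24/5)+2·8)/(120·8·10000) = 9984/9765625 m
Load 4 — uniform load w=-2 kN/m over full span:
  y_4 = -wx²(L-x)²/(24EI) = -(-2)·(24/5)²·(8-(24/5))²/(24·10000) = 768/390625 m
Superposition: y = Σ y_i = 35434/9765625 m ≈ 0.003628 m

y(24/5) = 35434/9765625 m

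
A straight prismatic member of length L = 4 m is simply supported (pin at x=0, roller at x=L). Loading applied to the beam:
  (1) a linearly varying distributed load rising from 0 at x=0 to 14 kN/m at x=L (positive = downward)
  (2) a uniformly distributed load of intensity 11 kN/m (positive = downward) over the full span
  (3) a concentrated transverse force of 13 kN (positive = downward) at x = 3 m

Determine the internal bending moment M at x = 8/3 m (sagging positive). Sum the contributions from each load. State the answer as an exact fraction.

M(8/3) = 3406/81 kN·m

Load 1 — triangular load w₀=14 kN/m (0→w₀ over full span):
  M_1 = w₀Lx/6 - w₀x³/(6L) = 14·4·(8/3)/6 - 14·(8/3)³/(6·4) = 1120/81 kN·m
Load 2 — uniform load w=11 kN/m over full span:
  M_2 = wx(L-x)/2 = 11·(8/3)·(4-(8/3))/2 = 176/9 kN·m
Load 3 — point force P=13 kN at a=3 m (b=L-a=1):
  M_3 = Pbx/L  [x≤a] = 13·1·(8/3)/4 = 26/3 kN·m
Superposition: M = Σ M_i = 3406/81 kN·m ≈ 42.049383 kN·m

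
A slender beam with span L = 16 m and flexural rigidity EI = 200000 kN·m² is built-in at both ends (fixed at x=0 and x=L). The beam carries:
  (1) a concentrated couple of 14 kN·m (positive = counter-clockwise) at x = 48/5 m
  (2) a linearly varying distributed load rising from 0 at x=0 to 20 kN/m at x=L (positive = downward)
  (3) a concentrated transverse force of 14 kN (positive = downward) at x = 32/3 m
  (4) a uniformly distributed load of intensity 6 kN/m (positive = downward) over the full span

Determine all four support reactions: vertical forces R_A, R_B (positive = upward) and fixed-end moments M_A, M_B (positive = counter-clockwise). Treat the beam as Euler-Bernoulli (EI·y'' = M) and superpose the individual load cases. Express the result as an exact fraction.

R_A = 136201/1350 kN, M_A = 215824/675 kN·m, R_B = 228299/1350 kN, M_B = -280466/675 kN·m

Load 1 — applied couple M₀=14 kN·m at a=48/5 m (b=L-a=32/5):
  R_A = 6M₀ab/L³ = 6·14·(48/5)·(32/5)/16³ = 63/50 kN
  M_A = M₀b(2a-b)/L² = 14·(32/5)·(2·(48/5)-(32/5))/16² = 112/25 kN·m
  R_B = -6M₀ab/L³ = -6·14·(48/5)·(32/5)/16³ = -63/50 kN
  M_B = M₀a(2b-a)/L² = 14·(48/5)·(2·(32/5)-(48/5))/16² = 42/25 kN·m
Load 2 — triangular load w₀=20 kN/m (0→w₀ over full span):
  R_A = 3w₀L/20 = 3·20·16/20 = 48 kN
  M_A = w₀L²/30 = 20·16²/30 = 512/3 kN·m
  R_B = 7w₀L/20 = 7·20·16/20 = 112 kN
  M_B = -w₀L²/20 = -20·16²/20 = -256 kN·m
Load 3 — point force P=14 kN at a=32/3 m (b=L-a=16/3):
  R_A = Pb²(3a+b)/L³ = 14·(16/3)²·(3·(32/3)+(16/3))/16³ = 98/27 kN
  M_A = Pab²/L² = 14·(32/3)·(16/3)²/16² = 448/27 kN·m
  R_B = Pa²(a+3b)/L³ = 14·(32/3)²·((32/3)+3·(16/3))/16³ = 280/27 kN
  M_B = -Pa²b/L² = -14·(32/3)²·(16/3)/16² = -896/27 kN·m
Load 4 — uniform load w=6 kN/m over full span:
  R_A = wL/2 = 6·16/2 = 48 kN
  M_A = wL²/12 = 6·16²/12 = 128 kN·m
  R_B = wL/2 = 6·16/2 = 48 kN
  M_B = -wL²/12 = -6·16²/12 = -128 kN·m
Superposition: R_A = 136201/1350 kN, M_A = 215824/675 kN·m, R_B = 228299/1350 kN, M_B = -280466/675 kN·m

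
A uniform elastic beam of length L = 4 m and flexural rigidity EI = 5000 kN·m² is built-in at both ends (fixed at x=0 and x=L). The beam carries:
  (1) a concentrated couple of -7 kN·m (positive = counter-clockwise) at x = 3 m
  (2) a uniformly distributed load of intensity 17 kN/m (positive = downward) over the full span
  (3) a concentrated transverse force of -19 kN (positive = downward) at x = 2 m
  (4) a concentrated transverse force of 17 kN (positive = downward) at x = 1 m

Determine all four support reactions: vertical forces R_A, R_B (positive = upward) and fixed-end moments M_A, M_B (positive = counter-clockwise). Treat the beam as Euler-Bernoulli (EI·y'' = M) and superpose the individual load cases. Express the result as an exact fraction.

Load 1 — applied couple M₀=-7 kN·m at a=3 m (b=L-a=1):
  R_A = 6M₀ab/L³ = 6·(-7)·3·1/4³ = -63/32 kN
  M_A = M₀b(2a-b)/L² = (-7)·1·(2·3-1)/4² = -35/16 kN·m
  R_B = -6M₀ab/L³ = -6·(-7)·3·1/4³ = 63/32 kN
  M_B = M₀a(2b-a)/L² = (-7)·3·(2·1-3)/4² = 21/16 kN·m
Load 2 — uniform load w=17 kN/m over full span:
  R_A = wL/2 = 17·4/2 = 34 kN
  M_A = wL²/12 = 17·4²/12 = 68/3 kN·m
  R_B = wL/2 = 17·4/2 = 34 kN
  M_B = -wL²/12 = -17·4²/12 = -68/3 kN·m
Load 3 — point force P=-19 kN at a=2 m (b=L-a=2):
  R_A = Pb²(3a+b)/L³ = (-19)·2²·(3·2+2)/4³ = -19/2 kN
  M_A = Pab²/L² = (-19)·2·2²/4² = -19/2 kN·m
  R_B = Pa²(a+3b)/L³ = (-19)·2²·(2+3·2)/4³ = -19/2 kN
  M_B = -Pa²b/L² = -(-19)·2²·2/4² = 19/2 kN·m
Load 4 — point force P=17 kN at a=1 m (b=L-a=3):
  R_A = Pb²(3a+b)/L³ = 17·3²·(3·1+3)/4³ = 459/32 kN
  M_A = Pab²/L² = 17·1·3²/4² = 153/16 kN·m
  R_B = Pa²(a+3b)/L³ = 17·1²·(1+3·3)/4³ = 85/32 kN
  M_B = -Pa²b/L² = -17·1²·3/4² = -51/16 kN·m
Superposition: R_A = 295/8 kN, M_A = 493/24 kN·m, R_B = 233/8 kN, M_B = -361/24 kN·m

R_A = 295/8 kN, M_A = 493/24 kN·m, R_B = 233/8 kN, M_B = -361/24 kN·m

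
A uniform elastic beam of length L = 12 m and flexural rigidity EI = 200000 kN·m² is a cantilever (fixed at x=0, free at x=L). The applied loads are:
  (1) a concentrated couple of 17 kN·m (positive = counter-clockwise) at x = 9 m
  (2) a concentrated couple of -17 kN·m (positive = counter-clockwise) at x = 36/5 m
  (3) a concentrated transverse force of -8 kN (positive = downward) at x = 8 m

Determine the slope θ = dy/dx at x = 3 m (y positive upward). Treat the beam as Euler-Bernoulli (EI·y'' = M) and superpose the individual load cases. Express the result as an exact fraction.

θ(3) = 39/50000 rad

Load 1 — applied couple M₀=17 kN·m at a=9 m (b=L-a=3):
  θ_1 = M₀x/EI  [x≤a] = 17·3/200000 = 51/200000 rad
Load 2 — applied couple M₀=-17 kN·m at a=36/5 m (b=L-a=24/5):
  θ_2 = M₀x/EI  [x≤a] = (-17)·3/200000 = -51/200000 rad
Load 3 — point force P=-8 kN at a=8 m (b=L-a=4):
  θ_3 = -Px(2a-x)/(2EI)  [x≤a] = -(-8)·3·(2·8-3)/(2·200000) = 39/50000 rad
Superposition: θ = Σ θ_i = 39/50000 rad ≈ 0.000780 rad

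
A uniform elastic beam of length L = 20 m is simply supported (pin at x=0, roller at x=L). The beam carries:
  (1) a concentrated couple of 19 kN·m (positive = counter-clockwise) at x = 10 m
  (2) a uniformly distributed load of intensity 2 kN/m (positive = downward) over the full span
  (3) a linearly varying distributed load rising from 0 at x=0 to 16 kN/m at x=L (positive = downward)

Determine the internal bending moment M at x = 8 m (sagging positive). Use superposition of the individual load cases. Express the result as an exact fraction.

M(8) = 462 kN·m

Load 1 — applied couple M₀=19 kN·m at a=10 m (b=L-a=10):
  M_1 = M₀x/L  [x≤a] = 19·8/20 = 38/5 kN·m
Load 2 — uniform load w=2 kN/m over full span:
  M_2 = wx(L-x)/2 = 2·8·(20-8)/2 = 96 kN·m
Load 3 — triangular load w₀=16 kN/m (0→w₀ over full span):
  M_3 = w₀Lx/6 - w₀x³/(6L) = 16·20·8/6 - 16·8³/(6·20) = 1792/5 kN·m
Superposition: M = Σ M_i = 462 kN·m ≈ 462.000000 kN·m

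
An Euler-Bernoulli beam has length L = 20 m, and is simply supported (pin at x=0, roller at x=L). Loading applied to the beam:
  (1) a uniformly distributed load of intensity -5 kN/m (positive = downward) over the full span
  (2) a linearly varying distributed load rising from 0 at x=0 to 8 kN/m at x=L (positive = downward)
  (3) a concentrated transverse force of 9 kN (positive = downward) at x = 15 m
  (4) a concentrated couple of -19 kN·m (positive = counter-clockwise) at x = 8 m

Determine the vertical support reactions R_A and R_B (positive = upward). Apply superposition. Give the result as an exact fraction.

R_A = -661/30 kN, R_B = 331/30 kN

Load 1 — uniform load w=-5 kN/m over full span:
  R_A = wL/2 = (-5)·20/2 = -50 kN
  R_B = wL/2 = (-5)·20/2 = -50 kN
Load 2 — triangular load w₀=8 kN/m (0→w₀ over full span):
  R_A = w₀L/6 = 8·20/6 = 80/3 kN
  R_B = w₀L/3 = 8·20/3 = 160/3 kN
Load 3 — point force P=9 kN at a=15 m (b=L-a=5):
  R_A = Pb/L = 9·5/20 = 9/4 kN
  R_B = Pa/L = 9·15/20 = 27/4 kN
Load 4 — applied couple M₀=-19 kN·m at a=8 m (b=L-a=12):
  R_A = M₀/L = (-19)/20 = -19/20 kN
  R_B = -M₀/L = -(-19)/20 = 19/20 kN
Superposition: R_A = -661/30 kN, R_B = 331/30 kN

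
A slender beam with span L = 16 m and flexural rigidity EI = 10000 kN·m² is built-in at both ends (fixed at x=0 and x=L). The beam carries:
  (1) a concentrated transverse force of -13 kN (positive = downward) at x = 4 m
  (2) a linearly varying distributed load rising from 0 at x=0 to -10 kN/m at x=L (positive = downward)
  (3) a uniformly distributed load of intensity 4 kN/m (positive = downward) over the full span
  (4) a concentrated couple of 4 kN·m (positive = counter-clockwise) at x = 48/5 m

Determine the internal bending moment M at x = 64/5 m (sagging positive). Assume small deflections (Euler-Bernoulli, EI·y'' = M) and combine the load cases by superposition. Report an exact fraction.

M(64/5) = -6373/1500 kN·m

Load 1 — point force P=-13 kN at a=4 m (b=L-a=12):
  M_1 = Pa²(a+3b)(L-x)/L³ - Pa²b/L²  [x>a] = (-13)·4²·(4+3·12)·(16-(64/5))/16³ - (-13)·4²·12/16² = 13/4 kN·m
Load 2 — triangular load w₀=-10 kN/m (0→w₀ over full span):
  M_2 = 3w₀Lx/20 - w₀L²/30 - w₀x³/(6L) = 3·(-10)·16·(64/5)/20 - (-10)·16²/30 - (-10)·(64/5)³/(6·16) = -256/75 kN·m
Load 3 — uniform load w=4 kN/m over full span:
  M_3 = wLx/2 - wL²/12 - wx²/2 = 4·16·(64/5)/2 - 4·16²/12 - 4·(64/5)²/2 = -256/75 kN·m
Load 4 — applied couple M₀=4 kN·m at a=48/5 m (b=L-a=32/5):
  M_4 = R_Ax - M_A - M₀  [x>a] with R_A=9/25, M_A=32/25 = (9/25)·(64/5) - (32/25) - 4 = -84/125 kN·m
Superposition: M = Σ M_i = -6373/1500 kN·m ≈ -4.248667 kN·m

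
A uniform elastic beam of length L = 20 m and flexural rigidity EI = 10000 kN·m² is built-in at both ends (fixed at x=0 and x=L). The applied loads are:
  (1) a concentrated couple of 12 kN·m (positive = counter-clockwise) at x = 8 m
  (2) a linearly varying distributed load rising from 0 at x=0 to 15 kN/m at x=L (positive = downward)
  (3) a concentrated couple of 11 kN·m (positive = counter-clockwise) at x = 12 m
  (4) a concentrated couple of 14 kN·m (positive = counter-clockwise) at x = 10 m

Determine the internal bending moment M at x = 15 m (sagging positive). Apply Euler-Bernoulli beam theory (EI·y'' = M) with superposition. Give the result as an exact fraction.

Load 1 — applied couple M₀=12 kN·m at a=8 m (b=L-a=12):
  M_1 = R_Ax - M_A - M₀  [x>a] with R_A=108/125, M_A=36/25 = (108/125)·15 - (36/25) - 12 = -12/25 kN·m
Load 2 — triangular load w₀=15 kN/m (0→w₀ over full span):
  M_2 = 3w₀Lx/20 - w₀L²/30 - w₀x³/(6L) = 3·15·20·15/20 - 15·20²/30 - 15·15³/(6·20) = 425/8 kN·m
Load 3 — applied couple M₀=11 kN·m at a=12 m (b=L-a=8):
  M_3 = R_Ax - M_A - M₀  [x>a] with R_A=99/125, M_A=88/25 = (99/125)·15 - (88/25) - 11 = -66/25 kN·m
Load 4 — applied couple M₀=14 kN·m at a=10 m (b=L-a=10):
  M_4 = R_Ax - M_A - M₀  [x>a] with R_A=21/20, M_A=7/2 = (21/20)·15 - (7/2) - 14 = -7/4 kN·m
Superposition: M = Σ M_i = 9651/200 kN·m ≈ 48.255000 kN·m

M(15) = 9651/200 kN·m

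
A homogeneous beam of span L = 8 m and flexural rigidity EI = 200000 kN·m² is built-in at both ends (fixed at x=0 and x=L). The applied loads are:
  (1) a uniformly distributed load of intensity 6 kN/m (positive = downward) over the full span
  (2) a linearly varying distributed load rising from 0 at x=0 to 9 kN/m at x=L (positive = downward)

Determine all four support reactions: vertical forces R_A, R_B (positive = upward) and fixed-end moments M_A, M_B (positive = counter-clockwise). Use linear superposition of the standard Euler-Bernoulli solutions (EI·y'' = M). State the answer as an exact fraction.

R_A = 174/5 kN, M_A = 256/5 kN·m, R_B = 246/5 kN, M_B = -304/5 kN·m

Load 1 — uniform load w=6 kN/m over full span:
  R_A = wL/2 = 6·8/2 = 24 kN
  M_A = wL²/12 = 6·8²/12 = 32 kN·m
  R_B = wL/2 = 6·8/2 = 24 kN
  M_B = -wL²/12 = -6·8²/12 = -32 kN·m
Load 2 — triangular load w₀=9 kN/m (0→w₀ over full span):
  R_A = 3w₀L/20 = 3·9·8/20 = 54/5 kN
  M_A = w₀L²/30 = 9·8²/30 = 96/5 kN·m
  R_B = 7w₀L/20 = 7·9·8/20 = 126/5 kN
  M_B = -w₀L²/20 = -9·8²/20 = -144/5 kN·m
Superposition: R_A = 174/5 kN, M_A = 256/5 kN·m, R_B = 246/5 kN, M_B = -304/5 kN·m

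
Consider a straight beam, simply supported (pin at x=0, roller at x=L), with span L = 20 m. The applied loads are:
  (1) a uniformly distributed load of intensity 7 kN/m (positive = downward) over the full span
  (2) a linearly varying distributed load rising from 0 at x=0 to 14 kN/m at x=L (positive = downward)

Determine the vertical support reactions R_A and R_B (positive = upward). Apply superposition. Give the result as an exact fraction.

Load 1 — uniform load w=7 kN/m over full span:
  R_A = wL/2 = 7·20/2 = 70 kN
  R_B = wL/2 = 7·20/2 = 70 kN
Load 2 — triangular load w₀=14 kN/m (0→w₀ over full span):
  R_A = w₀L/6 = 14·20/6 = 140/3 kN
  R_B = w₀L/3 = 14·20/3 = 280/3 kN
Superposition: R_A = 350/3 kN, R_B = 490/3 kN

R_A = 350/3 kN, R_B = 490/3 kN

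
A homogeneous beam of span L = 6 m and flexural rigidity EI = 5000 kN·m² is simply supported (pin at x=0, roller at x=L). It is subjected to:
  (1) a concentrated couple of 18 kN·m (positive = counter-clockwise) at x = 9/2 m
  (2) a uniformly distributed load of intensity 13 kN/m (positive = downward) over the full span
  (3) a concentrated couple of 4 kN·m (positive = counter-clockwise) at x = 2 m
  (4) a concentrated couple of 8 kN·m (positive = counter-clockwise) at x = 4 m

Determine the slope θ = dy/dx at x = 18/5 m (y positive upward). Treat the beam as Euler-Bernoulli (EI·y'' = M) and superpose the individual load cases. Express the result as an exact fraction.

θ(18/5) = 42007/5000000 rad

Load 1 — applied couple M₀=18 kN·m at a=9/2 m (b=L-a=3/2):
  θ_1 = (M₀x²/(2L)+C₁)/EI  [x≤a] with C₁=M₀(3b²-L²)/(6L)=-117/8 = (18·(18/5)²/(2·6)+(-117/8))/5000 = 963/1000000 rad
Load 2 — uniform load w=13 kN/m over full span:
  θ_2 = -w(L³-6Lx²+4x³)/(24EI) = -13·(6³-6·6·(18/5)²+4·(18/5)³)/(24·5000) = 4329/625000 rad
Load 3 — applied couple M₀=4 kN·m at a=2 m (b=L-a=4):
  θ_3 = (M₀x²/(2L)-M₀(x-a)+C₁)/EI  [x>a] with C₁=M₀(3b²-L²)/(6L)=4/3 = (4·(18/5)²/(2·6)-4·((18/5)-2)+(4/3))/5000 = -7/46875 rad
Load 4 — applied couple M₀=8 kN·m at a=4 m (b=L-a=2):
  θ_4 = (M₀x²/(2L)+C₁)/EI  [x≤a] with C₁=M₀(3b²-L²)/(6L)=-16/3 = (8·(18/5)²/(2·6)+(-16/3))/5000 = 31/46875 rad
Superposition: θ = Σ θ_i = 42007/5000000 rad ≈ 0.008401 rad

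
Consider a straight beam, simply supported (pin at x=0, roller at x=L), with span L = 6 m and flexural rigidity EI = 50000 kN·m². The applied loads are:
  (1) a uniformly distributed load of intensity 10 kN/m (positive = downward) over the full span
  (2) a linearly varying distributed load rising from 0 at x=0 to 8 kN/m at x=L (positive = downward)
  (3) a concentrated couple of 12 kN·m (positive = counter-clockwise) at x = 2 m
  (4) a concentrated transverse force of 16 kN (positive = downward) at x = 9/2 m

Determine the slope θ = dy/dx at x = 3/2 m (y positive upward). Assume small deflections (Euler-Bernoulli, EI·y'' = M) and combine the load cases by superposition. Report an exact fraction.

θ(3/2) = -15761/8000000 rad

Load 1 — uniform load w=10 kN/m over full span:
  θ_1 = -w(L³-6Lx²+4x³)/(24EI) = -10·(6³-6·6·(3/2)²+4·(3/2)³)/(24·50000) = -99/80000 rad
Load 2 — triangular load w₀=8 kN/m (0→w₀ over full span):
  θ_2 = -w₀(7L⁴-30L²x²+15x⁴)/(360LEI) = -8·(7·6⁴-30·6²·(3/2)²+15·(3/2)⁴)/(360·6·50000) = -3981/8000000 rad
Load 3 — applied couple M₀=12 kN·m at a=2 m (b=L-a=4):
  θ_3 = (M₀x²/(2L)+C₁)/EI  [x≤a] with C₁=M₀(3b²-L²)/(6L)=4 = (12·(3/2)²/(2·6)+4)/50000 = 1/8000 rad
Load 4 — point force P=16 kN at a=9/2 m (b=L-a=3/2):
  θ_4 = -Pb(L²-b²-3x²)/(6LEI)  [x≤a] = -16·(3/2)·(6²-(3/2)²-3·(3/2)²)/(6·6·50000) = -9/25000 rad
Superposition: θ = Σ θ_i = -15761/8000000 rad ≈ -0.001970 rad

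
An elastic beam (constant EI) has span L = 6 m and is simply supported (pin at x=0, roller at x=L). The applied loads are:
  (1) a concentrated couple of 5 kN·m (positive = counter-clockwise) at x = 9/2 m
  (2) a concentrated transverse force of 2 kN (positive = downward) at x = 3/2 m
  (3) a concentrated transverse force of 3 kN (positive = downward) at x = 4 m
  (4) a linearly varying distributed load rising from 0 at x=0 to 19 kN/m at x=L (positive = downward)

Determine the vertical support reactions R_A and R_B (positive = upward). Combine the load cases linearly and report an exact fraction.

R_A = 67/3 kN, R_B = 119/3 kN

Load 1 — applied couple M₀=5 kN·m at a=9/2 m (b=L-a=3/2):
  R_A = M₀/L = 5/6 kN
  R_B = -M₀/L = -5/6 kN
Load 2 — point force P=2 kN at a=3/2 m (b=L-a=9/2):
  R_A = Pb/L = 2·(9/2)/6 = 3/2 kN
  R_B = Pa/L = 2·(3/2)/6 = 1/2 kN
Load 3 — point force P=3 kN at a=4 m (b=L-a=2):
  R_A = Pb/L = 3·2/6 = 1 kN
  R_B = Pa/L = 3·4/6 = 2 kN
Load 4 — triangular load w₀=19 kN/m (0→w₀ over full span):
  R_A = w₀L/6 = 19·6/6 = 19 kN
  R_B = w₀L/3 = 19·6/3 = 38 kN
Superposition: R_A = 67/3 kN, R_B = 119/3 kN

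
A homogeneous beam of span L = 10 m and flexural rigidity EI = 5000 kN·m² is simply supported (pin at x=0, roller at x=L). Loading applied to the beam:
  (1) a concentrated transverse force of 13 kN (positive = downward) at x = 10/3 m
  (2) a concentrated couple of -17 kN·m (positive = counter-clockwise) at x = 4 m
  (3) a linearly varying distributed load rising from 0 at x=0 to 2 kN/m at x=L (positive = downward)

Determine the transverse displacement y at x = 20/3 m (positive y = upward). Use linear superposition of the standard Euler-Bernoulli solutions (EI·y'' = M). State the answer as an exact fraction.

y(20/3) = -62413/911250 m

Load 1 — point force P=13 kN at a=10/3 m (b=L-a=20/3):
  y_1 = -Pa(L-x)(2Lx-a²-x²)/(6LEI)  [x>a] = -13·(10/3)·(10-(20/3))·(2·10·(20/3)-(10/3)²-(20/3)²)/(6·10·5000) = -91/2430 m
Load 2 — applied couple M₀=-17 kN·m at a=4 m (b=L-a=6):
  y_2 = (M₀x³/(6L)-M₀(x-a)²/2+C₁x)/EI  [x>a] with C₁=M₀(3b²-L²)/(6L)=-34/15 = ((-17)·(20/3)³/(6·10)-(-17)·((20/3)-4)²/2+(-34/15)·(20/3))/5000 = -391/50625 m
Load 3 — triangular load w₀=2 kN/m (0→w₀ over full span):
  y_3 = -w₀x(7L⁴-10L²x²+3x⁴)/(360LEI) = -2·(20/3)·(7·10⁴-10·10²·(20/3)²+3·(20/3)⁴)/(360·10·5000) = -17/729 m
Superposition: y = Σ y_i = -62413/911250 m ≈ -0.068492 m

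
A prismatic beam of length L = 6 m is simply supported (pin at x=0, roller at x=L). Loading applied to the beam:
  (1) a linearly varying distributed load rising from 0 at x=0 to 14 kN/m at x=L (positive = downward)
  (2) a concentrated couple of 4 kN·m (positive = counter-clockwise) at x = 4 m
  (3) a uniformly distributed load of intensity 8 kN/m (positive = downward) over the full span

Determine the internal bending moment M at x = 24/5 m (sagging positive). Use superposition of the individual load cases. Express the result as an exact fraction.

Load 1 — triangular load w₀=14 kN/m (0→w₀ over full span):
  M_1 = w₀Lx/6 - w₀x³/(6L) = 14·6·(24/5)/6 - 14·(24/5)³/(6·6) = 3024/125 kN·m
Load 2 — applied couple M₀=4 kN·m at a=4 m (b=L-a=2):
  M_2 = M₀x/L - M₀  [x>a] = 4·(24/5)/6 - 4 = -4/5 kN·m
Load 3 — uniform load w=8 kN/m over full span:
  M_3 = wx(L-x)/2 = 8·(24/5)·(6-(24/5))/2 = 576/25 kN·m
Superposition: M = Σ M_i = 5804/125 kN·m ≈ 46.432000 kN·m

M(24/5) = 5804/125 kN·m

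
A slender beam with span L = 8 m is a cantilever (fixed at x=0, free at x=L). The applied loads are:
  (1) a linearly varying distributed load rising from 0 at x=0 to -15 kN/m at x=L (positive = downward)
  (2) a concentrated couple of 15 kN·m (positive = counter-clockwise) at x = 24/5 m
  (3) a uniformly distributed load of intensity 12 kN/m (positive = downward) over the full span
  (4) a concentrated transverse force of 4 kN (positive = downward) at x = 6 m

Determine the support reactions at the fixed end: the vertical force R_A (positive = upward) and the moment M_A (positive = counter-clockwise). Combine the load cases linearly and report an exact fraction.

R_A = 40 kN, M_A = 73 kN·m

Load 1 — triangular load w₀=-15 kN/m (0→w₀ over full span):
  R_A = w₀L/2 = (-15)·8/2 = -60 kN
  M_A = w₀L²/3 = (-15)·8²/3 = -320 kN·m
Load 2 — applied couple M₀=15 kN·m at a=24/5 m (b=L-a=16/5):
  R_A = 0 kN
  M_A = -M₀ = -15 kN·m
Load 3 — uniform load w=12 kN/m over full span:
  R_A = wL = 12·8 = 96 kN
  M_A = wL²/2 = 12·8²/2 = 384 kN·m
Load 4 — point force P=4 kN at a=6 m (b=L-a=2):
  R_A = P = 4 kN
  M_A = Pa = 4·6 = 24 kN·m
Superposition: R_A = 40 kN, M_A = 73 kN·m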